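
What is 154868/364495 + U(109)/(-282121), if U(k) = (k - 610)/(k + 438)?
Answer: 23899441332311/56248936560565 ≈ 0.42489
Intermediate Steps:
U(k) = (-610 + k)/(438 + k)
154868/364495 + U(109)/(-282121) = 154868/364495 + ((-610 + 109)/(438 + 109))/(-282121) = 154868*(1/364495) + (-501/547)*(-1/282121) = 154868/364495 + ((1/547)*(-501))*(-1/282121) = 154868/364495 - 501/547*(-1/282121) = 154868/364495 + 501/154320187 = 23899441332311/56248936560565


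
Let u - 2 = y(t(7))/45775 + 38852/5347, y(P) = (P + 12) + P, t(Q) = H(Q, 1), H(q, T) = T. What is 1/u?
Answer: 244758925/2268043008 ≈ 0.10792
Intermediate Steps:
t(Q) = 1
y(P) = 12 + 2*P (y(P) = (12 + P) + P = 12 + 2*P)
u = 2268043008/244758925 (u = 2 + ((12 + 2*1)/45775 + 38852/5347) = 2 + ((12 + 2)*(1/45775) + 38852*(1/5347)) = 2 + (14*(1/45775) + 38852/5347) = 2 + (14/45775 + 38852/5347) = 2 + 1778525158/244758925 = 2268043008/244758925 ≈ 9.2664)
1/u = 1/(2268043008/244758925) = 244758925/2268043008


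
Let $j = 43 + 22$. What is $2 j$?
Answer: $130$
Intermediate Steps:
$j = 65$
$2 j = 2 \cdot 65 = 130$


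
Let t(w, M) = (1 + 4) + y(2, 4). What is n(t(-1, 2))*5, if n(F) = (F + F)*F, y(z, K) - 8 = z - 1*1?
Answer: 1960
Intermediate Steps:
y(z, K) = 7 + z (y(z, K) = 8 + (z - 1*1) = 8 + (z - 1) = 8 + (-1 + z) = 7 + z)
t(w, M) = 14 (t(w, M) = (1 + 4) + (7 + 2) = 5 + 9 = 14)
n(F) = 2*F² (n(F) = (2*F)*F = 2*F²)
n(t(-1, 2))*5 = (2*14²)*5 = (2*196)*5 = 392*5 = 1960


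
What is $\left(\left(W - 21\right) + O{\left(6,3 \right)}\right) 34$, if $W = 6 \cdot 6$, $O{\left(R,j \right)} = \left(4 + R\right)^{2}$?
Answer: $3910$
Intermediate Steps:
$W = 36$
$\left(\left(W - 21\right) + O{\left(6,3 \right)}\right) 34 = \left(\left(36 - 21\right) + \left(4 + 6\right)^{2}\right) 34 = \left(15 + 10^{2}\right) 34 = \left(15 + 100\right) 34 = 115 \cdot 34 = 3910$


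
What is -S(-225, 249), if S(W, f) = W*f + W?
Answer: 56250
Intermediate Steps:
S(W, f) = W + W*f
-S(-225, 249) = -(-225)*(1 + 249) = -(-225)*250 = -1*(-56250) = 56250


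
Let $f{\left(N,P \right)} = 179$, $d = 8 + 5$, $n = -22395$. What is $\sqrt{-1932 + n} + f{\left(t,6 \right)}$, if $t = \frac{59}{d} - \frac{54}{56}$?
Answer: $179 + 3 i \sqrt{2703} \approx 179.0 + 155.97 i$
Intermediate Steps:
$d = 13$
$t = \frac{1301}{364}$ ($t = \frac{59}{13} - \frac{54}{56} = 59 \cdot \frac{1}{13} - \frac{27}{28} = \frac{59}{13} - \frac{27}{28} = \frac{1301}{364} \approx 3.5742$)
$\sqrt{-1932 + n} + f{\left(t,6 \right)} = \sqrt{-1932 - 22395} + 179 = \sqrt{-24327} + 179 = 3 i \sqrt{2703} + 179 = 179 + 3 i \sqrt{2703}$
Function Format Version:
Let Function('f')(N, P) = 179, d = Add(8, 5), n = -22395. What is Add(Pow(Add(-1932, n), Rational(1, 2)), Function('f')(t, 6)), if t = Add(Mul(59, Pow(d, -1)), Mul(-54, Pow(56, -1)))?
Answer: Add(179, Mul(3, I, Pow(2703, Rational(1, 2)))) ≈ Add(179.00, Mul(155.97, I))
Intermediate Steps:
d = 13
t = Rational(1301, 364) (t = Add(Mul(59, Pow(13, -1)), Mul(-54, Pow(56, -1))) = Add(Mul(59, Rational(1, 13)), Mul(-54, Rational(1, 56))) = Add(Rational(59, 13), Rational(-27, 28)) = Rational(1301, 364) ≈ 3.5742)
Add(Pow(Add(-1932, n), Rational(1, 2)), Function('f')(t, 6)) = Add(Pow(Add(-1932, -22395), Rational(1, 2)), 179) = Add(Pow(-24327, Rational(1, 2)), 179) = Add(Mul(3, I, Pow(2703, Rational(1, 2))), 179) = Add(179, Mul(3, I, Pow(2703, Rational(1, 2))))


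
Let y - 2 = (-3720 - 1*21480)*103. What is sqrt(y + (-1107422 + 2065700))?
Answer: 2*I*sqrt(409330) ≈ 1279.6*I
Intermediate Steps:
y = -2595598 (y = 2 + (-3720 - 1*21480)*103 = 2 + (-3720 - 21480)*103 = 2 - 25200*103 = 2 - 2595600 = -2595598)
sqrt(y + (-1107422 + 2065700)) = sqrt(-2595598 + (-1107422 + 2065700)) = sqrt(-2595598 + 958278) = sqrt(-1637320) = 2*I*sqrt(409330)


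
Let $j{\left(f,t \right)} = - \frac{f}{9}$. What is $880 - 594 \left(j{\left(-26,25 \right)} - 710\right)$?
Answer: $420904$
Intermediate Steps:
$j{\left(f,t \right)} = - \frac{f}{9}$
$880 - 594 \left(j{\left(-26,25 \right)} - 710\right) = 880 - 594 \left(\left(- \frac{1}{9}\right) \left(-26\right) - 710\right) = 880 - 594 \left(\frac{26}{9} - 710\right) = 880 - -420024 = 880 + 420024 = 420904$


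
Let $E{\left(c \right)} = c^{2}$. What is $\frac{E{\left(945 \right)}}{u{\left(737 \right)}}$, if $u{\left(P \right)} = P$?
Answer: $\frac{893025}{737} \approx 1211.7$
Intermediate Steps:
$\frac{E{\left(945 \right)}}{u{\left(737 \right)}} = \frac{945^{2}}{737} = 893025 \cdot \frac{1}{737} = \frac{893025}{737}$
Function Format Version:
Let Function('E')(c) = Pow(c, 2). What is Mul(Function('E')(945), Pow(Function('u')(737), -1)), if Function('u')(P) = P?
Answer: Rational(893025, 737) ≈ 1211.7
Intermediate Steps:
Mul(Function('E')(945), Pow(Function('u')(737), -1)) = Mul(Pow(945, 2), Pow(737, -1)) = Mul(893025, Rational(1, 737)) = Rational(893025, 737)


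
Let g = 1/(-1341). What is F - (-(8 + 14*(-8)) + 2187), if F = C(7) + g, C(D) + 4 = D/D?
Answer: -3076255/1341 ≈ -2294.0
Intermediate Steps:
C(D) = -3 (C(D) = -4 + D/D = -4 + 1 = -3)
g = -1/1341 ≈ -0.00074571
F = -4024/1341 (F = -3 - 1/1341 = -4024/1341 ≈ -3.0007)
F - (-(8 + 14*(-8)) + 2187) = -4024/1341 - (-(8 + 14*(-8)) + 2187) = -4024/1341 - (-(8 - 112) + 2187) = -4024/1341 - (-1*(-104) + 2187) = -4024/1341 - (104 + 2187) = -4024/1341 - 1*2291 = -4024/1341 - 2291 = -3076255/1341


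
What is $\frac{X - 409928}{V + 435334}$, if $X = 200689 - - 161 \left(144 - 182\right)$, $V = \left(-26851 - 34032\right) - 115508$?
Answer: $- \frac{6947}{8353} \approx -0.83168$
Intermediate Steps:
$V = -176391$ ($V = -60883 - 115508 = -176391$)
$X = 194571$ ($X = 200689 - \left(-161\right) \left(-38\right) = 200689 - 6118 = 194571$)
$\frac{X - 409928}{V + 435334} = \frac{194571 - 409928}{-176391 + 435334} = - \frac{215357}{258943} = \left(-215357\right) \frac{1}{258943} = - \frac{6947}{8353}$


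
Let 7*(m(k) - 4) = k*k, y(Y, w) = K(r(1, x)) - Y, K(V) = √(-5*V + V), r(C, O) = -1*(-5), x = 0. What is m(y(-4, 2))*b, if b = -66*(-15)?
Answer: 23760/7 + 15840*I*√5/7 ≈ 3394.3 + 5059.9*I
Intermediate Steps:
r(C, O) = 5
K(V) = 2*√(-V) (K(V) = √(-4*V) = 2*√(-V))
b = 990
y(Y, w) = -Y + 2*I*√5 (y(Y, w) = 2*√(-1*5) - Y = 2*√(-5) - Y = 2*(I*√5) - Y = 2*I*√5 - Y = -Y + 2*I*√5)
m(k) = 4 + k²/7 (m(k) = 4 + (k*k)/7 = 4 + k²/7)
m(y(-4, 2))*b = (4 + (-1*(-4) + 2*I*√5)²/7)*990 = (4 + (4 + 2*I*√5)²/7)*990 = 3960 + 990*(4 + 2*I*√5)²/7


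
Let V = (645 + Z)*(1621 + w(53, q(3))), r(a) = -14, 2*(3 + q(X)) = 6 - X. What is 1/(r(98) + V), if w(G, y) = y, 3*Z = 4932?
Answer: 2/7414043 ≈ 2.6976e-7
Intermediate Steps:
q(X) = -X/2 (q(X) = -3 + (6 - X)/2 = -3 + (3 - X/2) = -X/2)
Z = 1644 (Z = (⅓)*4932 = 1644)
V = 7414071/2 (V = (645 + 1644)*(1621 - ½*3) = 2289*(1621 - 3/2) = 2289*(3239/2) = 7414071/2 ≈ 3.7070e+6)
1/(r(98) + V) = 1/(-14 + 7414071/2) = 1/(7414043/2) = 2/7414043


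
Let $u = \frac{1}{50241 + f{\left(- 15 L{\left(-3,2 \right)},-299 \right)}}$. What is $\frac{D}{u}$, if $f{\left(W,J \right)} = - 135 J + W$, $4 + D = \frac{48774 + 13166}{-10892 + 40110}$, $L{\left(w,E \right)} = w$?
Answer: $- \frac{2489820366}{14609} \approx -1.7043 \cdot 10^{5}$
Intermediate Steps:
$D = - \frac{27466}{14609}$ ($D = -4 + \frac{48774 + 13166}{-10892 + 40110} = -4 + \frac{61940}{29218} = -4 + 61940 \cdot \frac{1}{29218} = -4 + \frac{30970}{14609} = - \frac{27466}{14609} \approx -1.8801$)
$f{\left(W,J \right)} = W - 135 J$
$u = \frac{1}{90651}$ ($u = \frac{1}{50241 - -40410} = \frac{1}{50241 + \left(45 + 40365\right)} = \frac{1}{50241 + 40410} = \frac{1}{90651} \approx 1.1031 \cdot 10^{-5}$)
$\frac{D}{u} = - \frac{27466 \frac{1}{\frac{1}{90651}}}{14609} = \left(- \frac{27466}{14609}\right) 90651 = - \frac{2489820366}{14609}$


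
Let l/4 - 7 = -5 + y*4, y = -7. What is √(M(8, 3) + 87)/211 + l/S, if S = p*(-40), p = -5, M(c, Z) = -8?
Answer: -13/25 + √79/211 ≈ -0.47788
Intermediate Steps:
S = 200 (S = -5*(-40) = 200)
l = -104 (l = 28 + 4*(-5 - 7*4) = 28 + 4*(-5 - 28) = 28 + 4*(-33) = 28 - 132 = -104)
√(M(8, 3) + 87)/211 + l/S = √(-8 + 87)/211 - 104/200 = √79*(1/211) - 104*1/200 = √79/211 - 13/25 = -13/25 + √79/211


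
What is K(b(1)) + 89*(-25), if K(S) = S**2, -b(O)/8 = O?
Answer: -2161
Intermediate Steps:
b(O) = -8*O
K(b(1)) + 89*(-25) = (-8*1)**2 + 89*(-25) = (-8)**2 - 2225 = 64 - 2225 = -2161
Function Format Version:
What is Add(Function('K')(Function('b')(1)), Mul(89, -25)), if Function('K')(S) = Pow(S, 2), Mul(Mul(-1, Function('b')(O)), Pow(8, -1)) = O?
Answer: -2161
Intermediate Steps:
Function('b')(O) = Mul(-8, O)
Add(Function('K')(Function('b')(1)), Mul(89, -25)) = Add(Pow(Mul(-8, 1), 2), Mul(89, -25)) = Add(Pow(-8, 2), -2225) = Add(64, -2225) = -2161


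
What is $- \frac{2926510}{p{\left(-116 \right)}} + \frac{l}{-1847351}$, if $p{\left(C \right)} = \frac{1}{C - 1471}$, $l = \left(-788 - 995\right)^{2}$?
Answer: $\frac{8579784091561781}{1847351} \approx 4.6444 \cdot 10^{9}$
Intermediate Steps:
$l = 3179089$ ($l = \left(-1783\right)^{2} = 3179089$)
$p{\left(C \right)} = \frac{1}{-1471 + C}$
$- \frac{2926510}{p{\left(-116 \right)}} + \frac{l}{-1847351} = - \frac{2926510}{\frac{1}{-1471 - 116}} + \frac{3179089}{-1847351} = - \frac{2926510}{\frac{1}{-1587}} + 3179089 \left(- \frac{1}{1847351}\right) = - \frac{2926510}{- \frac{1}{1587}} - \frac{3179089}{1847351} = \left(-2926510\right) \left(-1587\right) - \frac{3179089}{1847351} = 4644371370 - \frac{3179089}{1847351} = \frac{8579784091561781}{1847351}$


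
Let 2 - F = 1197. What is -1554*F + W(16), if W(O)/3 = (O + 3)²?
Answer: 1858113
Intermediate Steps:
F = -1195 (F = 2 - 1*1197 = 2 - 1197 = -1195)
W(O) = 3*(3 + O)² (W(O) = 3*(O + 3)² = 3*(3 + O)²)
-1554*F + W(16) = -1554*(-1195) + 3*(3 + 16)² = 1857030 + 3*19² = 1857030 + 3*361 = 1857030 + 1083 = 1858113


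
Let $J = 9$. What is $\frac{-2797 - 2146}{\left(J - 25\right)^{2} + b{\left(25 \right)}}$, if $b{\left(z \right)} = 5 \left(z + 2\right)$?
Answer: $- \frac{4943}{391} \approx -12.642$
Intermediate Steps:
$b{\left(z \right)} = 10 + 5 z$ ($b{\left(z \right)} = 5 \left(2 + z\right) = 10 + 5 z$)
$\frac{-2797 - 2146}{\left(J - 25\right)^{2} + b{\left(25 \right)}} = \frac{-2797 - 2146}{\left(9 - 25\right)^{2} + \left(10 + 5 \cdot 25\right)} = - \frac{4943}{\left(-16\right)^{2} + \left(10 + 125\right)} = - \frac{4943}{256 + 135} = - \frac{4943}{391}$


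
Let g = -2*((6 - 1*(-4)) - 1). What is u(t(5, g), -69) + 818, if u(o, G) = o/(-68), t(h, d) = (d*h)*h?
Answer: 28037/34 ≈ 824.62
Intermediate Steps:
g = -18 (g = -2*((6 + 4) - 1) = -2*(10 - 1) = -2*9 = -18)
t(h, d) = d*h**2
u(o, G) = -o/68 (u(o, G) = o*(-1/68) = -o/68)
u(t(5, g), -69) + 818 = -(-9)*5**2/34 + 818 = -(-9)*25/34 + 818 = -1/68*(-450) + 818 = 225/34 + 818 = 28037/34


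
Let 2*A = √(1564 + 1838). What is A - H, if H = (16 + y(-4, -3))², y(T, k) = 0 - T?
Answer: -400 + 9*√42/2 ≈ -370.84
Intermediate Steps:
y(T, k) = -T
H = 400 (H = (16 - 1*(-4))² = (16 + 4)² = 20² = 400)
A = 9*√42/2 (A = √(1564 + 1838)/2 = √3402/2 = (9*√42)/2 = 9*√42/2 ≈ 29.163)
A - H = 9*√42/2 - 1*400 = 9*√42/2 - 400 = -400 + 9*√42/2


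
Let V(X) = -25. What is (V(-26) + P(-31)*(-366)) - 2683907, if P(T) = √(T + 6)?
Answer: -2683932 - 1830*I ≈ -2.6839e+6 - 1830.0*I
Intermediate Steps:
P(T) = √(6 + T)
(V(-26) + P(-31)*(-366)) - 2683907 = (-25 + √(6 - 31)*(-366)) - 2683907 = (-25 + √(-25)*(-366)) - 2683907 = (-25 + (5*I)*(-366)) - 2683907 = (-25 - 1830*I) - 2683907 = -2683932 - 1830*I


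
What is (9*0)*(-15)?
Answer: 0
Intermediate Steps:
(9*0)*(-15) = 0*(-15) = 0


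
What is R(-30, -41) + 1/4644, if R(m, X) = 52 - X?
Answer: 431893/4644 ≈ 93.000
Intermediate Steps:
R(-30, -41) + 1/4644 = (52 - 1*(-41)) + 1/4644 = (52 + 41) + 1/4644 = 93 + 1/4644 = 431893/4644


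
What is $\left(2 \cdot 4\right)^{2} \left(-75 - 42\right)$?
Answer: $-7488$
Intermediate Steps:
$\left(2 \cdot 4\right)^{2} \left(-75 - 42\right) = 8^{2} \left(-75 - 42\right) = 64 \left(-117\right) = -7488$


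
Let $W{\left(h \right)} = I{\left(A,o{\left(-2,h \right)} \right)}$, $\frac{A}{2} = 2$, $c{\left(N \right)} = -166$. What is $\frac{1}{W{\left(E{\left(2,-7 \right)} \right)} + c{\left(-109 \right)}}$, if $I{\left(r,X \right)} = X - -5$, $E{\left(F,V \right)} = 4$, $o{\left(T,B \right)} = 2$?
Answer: $- \frac{1}{159} \approx -0.0062893$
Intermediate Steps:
$A = 4$ ($A = 2 \cdot 2 = 4$)
$I{\left(r,X \right)} = 5 + X$ ($I{\left(r,X \right)} = X + 5 = 5 + X$)
$W{\left(h \right)} = 7$ ($W{\left(h \right)} = 5 + 2 = 7$)
$\frac{1}{W{\left(E{\left(2,-7 \right)} \right)} + c{\left(-109 \right)}} = \frac{1}{7 - 166} = \frac{1}{-159} = - \frac{1}{159}$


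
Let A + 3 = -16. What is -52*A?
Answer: 988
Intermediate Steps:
A = -19 (A = -3 - 16 = -19)
-52*A = -52*(-19) = 988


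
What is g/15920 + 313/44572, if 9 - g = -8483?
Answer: 5992006/11087285 ≈ 0.54044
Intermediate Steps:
g = 8492 (g = 9 - 1*(-8483) = 9 + 8483 = 8492)
g/15920 + 313/44572 = 8492/15920 + 313/44572 = 8492*(1/15920) + 313*(1/44572) = 2123/3980 + 313/44572 = 5992006/11087285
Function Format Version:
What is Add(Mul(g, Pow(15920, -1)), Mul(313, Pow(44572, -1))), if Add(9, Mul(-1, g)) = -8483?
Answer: Rational(5992006, 11087285) ≈ 0.54044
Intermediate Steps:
g = 8492 (g = Add(9, Mul(-1, -8483)) = Add(9, 8483) = 8492)
Add(Mul(g, Pow(15920, -1)), Mul(313, Pow(44572, -1))) = Add(Mul(8492, Pow(15920, -1)), Mul(313, Pow(44572, -1))) = Add(Mul(8492, Rational(1, 15920)), Mul(313, Rational(1, 44572))) = Add(Rational(2123, 3980), Rational(313, 44572)) = Rational(5992006, 11087285)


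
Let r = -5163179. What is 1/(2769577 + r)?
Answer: -1/2393602 ≈ -4.1778e-7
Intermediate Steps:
1/(2769577 + r) = 1/(2769577 - 5163179) = 1/(-2393602) = -1/2393602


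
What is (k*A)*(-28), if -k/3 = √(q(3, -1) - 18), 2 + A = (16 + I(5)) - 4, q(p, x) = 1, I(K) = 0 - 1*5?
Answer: 420*I*√17 ≈ 1731.7*I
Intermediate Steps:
I(K) = -5 (I(K) = 0 - 5 = -5)
A = 5 (A = -2 + ((16 - 5) - 4) = -2 + (11 - 4) = -2 + 7 = 5)
k = -3*I*√17 (k = -3*√(1 - 18) = -3*I*√17 ≈ -12.369*I)
(k*A)*(-28) = (-3*I*√17*5)*(-28) = -15*I*√17*(-28) = 420*I*√17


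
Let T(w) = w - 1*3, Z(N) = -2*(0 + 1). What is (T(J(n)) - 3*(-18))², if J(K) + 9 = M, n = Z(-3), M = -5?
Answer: 1369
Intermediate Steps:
Z(N) = -2 (Z(N) = -2*1 = -2)
n = -2
J(K) = -14 (J(K) = -9 - 5 = -14)
T(w) = -3 + w (T(w) = w - 3 = -3 + w)
(T(J(n)) - 3*(-18))² = ((-3 - 14) - 3*(-18))² = (-17 + 54)² = 37² = 1369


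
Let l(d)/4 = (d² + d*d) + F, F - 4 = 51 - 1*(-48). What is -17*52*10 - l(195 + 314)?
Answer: -2081900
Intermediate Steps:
F = 103 (F = 4 + (51 - 1*(-48)) = 4 + (51 + 48) = 4 + 99 = 103)
l(d) = 412 + 8*d² (l(d) = 4*((d² + d*d) + 103) = 4*((d² + d²) + 103) = 4*(2*d² + 103) = 4*(103 + 2*d²) = 412 + 8*d²)
-17*52*10 - l(195 + 314) = -17*52*10 - (412 + 8*(195 + 314)²) = -884*10 - (412 + 8*509²) = -8840 - (412 + 8*259081) = -8840 - (412 + 2072648) = -8840 - 1*2073060 = -8840 - 2073060 = -2081900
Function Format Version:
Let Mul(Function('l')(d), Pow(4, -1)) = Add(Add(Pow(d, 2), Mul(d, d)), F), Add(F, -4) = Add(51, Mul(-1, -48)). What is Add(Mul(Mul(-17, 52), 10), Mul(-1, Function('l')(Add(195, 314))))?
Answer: -2081900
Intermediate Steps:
F = 103 (F = Add(4, Add(51, Mul(-1, -48))) = Add(4, Add(51, 48)) = Add(4, 99) = 103)
Function('l')(d) = Add(412, Mul(8, Pow(d, 2))) (Function('l')(d) = Mul(4, Add(Add(Pow(d, 2), Mul(d, d)), 103)) = Mul(4, Add(Add(Pow(d, 2), Pow(d, 2)), 103)) = Mul(4, Add(Mul(2, Pow(d, 2)), 103)) = Mul(4, Add(103, Mul(2, Pow(d, 2)))) = Add(412, Mul(8, Pow(d, 2))))
Add(Mul(Mul(-17, 52), 10), Mul(-1, Function('l')(Add(195, 314)))) = Add(Mul(Mul(-17, 52), 10), Mul(-1, Add(412, Mul(8, Pow(Add(195, 314), 2))))) = Add(Mul(-884, 10), Mul(-1, Add(412, Mul(8, Pow(509, 2))))) = Add(-8840, Mul(-1, Add(412, Mul(8, 259081)))) = Add(-8840, Mul(-1, Add(412, 2072648))) = Add(-8840, Mul(-1, 2073060)) = Add(-8840, -2073060) = -2081900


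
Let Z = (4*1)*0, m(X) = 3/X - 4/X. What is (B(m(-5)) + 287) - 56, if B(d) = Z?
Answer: 231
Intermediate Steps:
m(X) = -1/X
Z = 0 (Z = 4*0 = 0)
B(d) = 0
(B(m(-5)) + 287) - 56 = (0 + 287) - 56 = 287 - 56 = 231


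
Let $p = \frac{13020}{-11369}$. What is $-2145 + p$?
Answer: $- \frac{24399525}{11369} \approx -2146.1$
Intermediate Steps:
$p = - \frac{13020}{11369}$ ($p = 13020 \left(- \frac{1}{11369}\right) = - \frac{13020}{11369} \approx -1.1452$)
$-2145 + p = -2145 - \frac{13020}{11369} = - \frac{24399525}{11369}$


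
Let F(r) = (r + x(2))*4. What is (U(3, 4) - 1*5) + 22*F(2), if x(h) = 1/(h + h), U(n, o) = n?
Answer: 196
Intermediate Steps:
x(h) = 1/(2*h)
F(r) = 1 + 4*r (F(r) = (r + (½)/2)*4 = (r + (½)*(½))*4 = (r + ¼)*4 = (¼ + r)*4 = 1 + 4*r)
(U(3, 4) - 1*5) + 22*F(2) = (3 - 1*5) + 22*(1 + 4*2) = (3 - 5) + 22*(1 + 8) = -2 + 22*9 = -2 + 198 = 196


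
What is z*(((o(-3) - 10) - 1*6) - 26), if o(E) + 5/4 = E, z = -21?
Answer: 3885/4 ≈ 971.25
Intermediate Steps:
o(E) = -5/4 + E
z*(((o(-3) - 10) - 1*6) - 26) = -21*((((-5/4 - 3) - 10) - 1*6) - 26) = -21*(((-17/4 - 10) - 6) - 26) = -21*((-57/4 - 6) - 26) = -21*(-81/4 - 26) = -21*(-185/4) = 3885/4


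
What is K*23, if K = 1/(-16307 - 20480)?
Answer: -23/36787 ≈ -0.00062522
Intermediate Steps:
K = -1/36787 (K = 1/(-36787) = -1/36787 ≈ -2.7184e-5)
K*23 = -1/36787*23 = -23/36787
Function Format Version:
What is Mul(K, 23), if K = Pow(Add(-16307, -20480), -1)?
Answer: Rational(-23, 36787) ≈ -0.00062522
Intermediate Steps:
K = Rational(-1, 36787) (K = Pow(-36787, -1) = Rational(-1, 36787) ≈ -2.7184e-5)
Mul(K, 23) = Mul(Rational(-1, 36787), 23) = Rational(-23, 36787)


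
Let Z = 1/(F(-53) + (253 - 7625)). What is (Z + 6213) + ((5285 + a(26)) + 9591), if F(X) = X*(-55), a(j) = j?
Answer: 94109554/4457 ≈ 21115.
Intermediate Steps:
F(X) = -55*X
Z = -1/4457 (Z = 1/(-55*(-53) + (253 - 7625)) = 1/(2915 - 7372) = 1/(-4457) = -1/4457 ≈ -0.00022437)
(Z + 6213) + ((5285 + a(26)) + 9591) = (-1/4457 + 6213) + ((5285 + 26) + 9591) = 27691340/4457 + (5311 + 9591) = 27691340/4457 + 14902 = 94109554/4457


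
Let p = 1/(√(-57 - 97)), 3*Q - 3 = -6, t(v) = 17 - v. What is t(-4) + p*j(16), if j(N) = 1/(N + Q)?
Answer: 21 - I*√154/2310 ≈ 21.0 - 0.0053722*I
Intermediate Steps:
Q = -1 (Q = 1 + (⅓)*(-6) = 1 - 2 = -1)
j(N) = 1/(-1 + N) (j(N) = 1/(N - 1) = 1/(-1 + N))
p = -I*√154/154 (p = 1/(√(-154)) = 1/(I*√154) = -I*√154/154 ≈ -0.080582*I)
t(-4) + p*j(16) = (17 - 1*(-4)) + (-I*√154/154)/(-1 + 16) = (17 + 4) - I*√154/154/15 = 21 - I*√154/154*(1/15) = 21 - I*√154/2310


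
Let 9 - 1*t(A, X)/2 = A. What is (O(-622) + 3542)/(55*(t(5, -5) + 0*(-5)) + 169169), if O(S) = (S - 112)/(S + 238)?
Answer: 680431/32564928 ≈ 0.020895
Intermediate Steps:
O(S) = (-112 + S)/(238 + S)
t(A, X) = 18 - 2*A
(O(-622) + 3542)/(55*(t(5, -5) + 0*(-5)) + 169169) = ((-112 - 622)/(238 - 622) + 3542)/(55*((18 - 2*5) + 0*(-5)) + 169169) = (-734/(-384) + 3542)/(55*((18 - 10) + 0) + 169169) = (-1/384*(-734) + 3542)/(55*(8 + 0) + 169169) = (367/192 + 3542)/(55*8 + 169169) = 680431/(192*(440 + 169169)) = (680431/192)/169609 = (680431/192)*(1/169609) = 680431/32564928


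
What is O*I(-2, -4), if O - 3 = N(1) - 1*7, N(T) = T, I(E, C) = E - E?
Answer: 0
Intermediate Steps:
I(E, C) = 0
O = -3 (O = 3 + (1 - 1*7) = 3 + (1 - 7) = 3 - 6 = -3)
O*I(-2, -4) = -3*0 = 0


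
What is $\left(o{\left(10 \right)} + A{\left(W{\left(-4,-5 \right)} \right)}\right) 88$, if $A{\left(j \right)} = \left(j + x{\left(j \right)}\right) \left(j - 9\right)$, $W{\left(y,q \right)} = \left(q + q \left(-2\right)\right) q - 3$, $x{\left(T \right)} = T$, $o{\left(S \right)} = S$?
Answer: $183216$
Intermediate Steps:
$W{\left(y,q \right)} = -3 - q^{2}$ ($W{\left(y,q \right)} = \left(q - 2 q\right) q - 3 = - q q - 3 = - q^{2} - 3 = -3 - q^{2}$)
$A{\left(j \right)} = 2 j \left(-9 + j\right)$ ($A{\left(j \right)} = \left(j + j\right) \left(j - 9\right) = 2 j \left(-9 + j\right)$)
$\left(o{\left(10 \right)} + A{\left(W{\left(-4,-5 \right)} \right)}\right) 88 = \left(10 + 2 \left(-3 - \left(-5\right)^{2}\right) \left(-9 - 28\right)\right) 88 = \left(10 + 2 \left(-3 - 25\right) \left(-9 - 28\right)\right) 88 = \left(10 + 2 \left(-28\right) \left(-9 - 28\right)\right) 88 = \left(10 + 2 \left(-28\right) \left(-37\right)\right) 88 = \left(10 + 2072\right) 88 = 2082 \cdot 88 = 183216$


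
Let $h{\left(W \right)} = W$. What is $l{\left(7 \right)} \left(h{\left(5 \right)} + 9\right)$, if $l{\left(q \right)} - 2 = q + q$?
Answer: $224$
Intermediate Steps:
$l{\left(q \right)} = 2 + 2 q$ ($l{\left(q \right)} = 2 + \left(q + q\right) = 2 + 2 q$)
$l{\left(7 \right)} \left(h{\left(5 \right)} + 9\right) = \left(2 + 2 \cdot 7\right) \left(5 + 9\right) = \left(2 + 14\right) 14 = 16 \cdot 14 = 224$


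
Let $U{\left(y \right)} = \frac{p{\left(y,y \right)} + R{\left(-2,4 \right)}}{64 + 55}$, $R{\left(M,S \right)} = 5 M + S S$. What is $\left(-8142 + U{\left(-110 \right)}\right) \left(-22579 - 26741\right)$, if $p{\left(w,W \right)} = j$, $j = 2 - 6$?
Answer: $\frac{47785950720}{119} \approx 4.0156 \cdot 10^{8}$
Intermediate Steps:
$j = -4$ ($j = 2 - 6 = -4$)
$p{\left(w,W \right)} = -4$
$R{\left(M,S \right)} = S^{2} + 5 M$ ($R{\left(M,S \right)} = 5 M + S^{2} = S^{2} + 5 M$)
$U{\left(y \right)} = \frac{2}{119}$ ($U{\left(y \right)} = \frac{-4 + \left(4^{2} + 5 \left(-2\right)\right)}{64 + 55} = \frac{-4 + \left(16 - 10\right)}{119} = \left(-4 + 6\right) \frac{1}{119} = 2 \cdot \frac{1}{119} = \frac{2}{119}$)
$\left(-8142 + U{\left(-110 \right)}\right) \left(-22579 - 26741\right) = \left(-8142 + \frac{2}{119}\right) \left(-22579 - 26741\right) = \left(- \frac{968896}{119}\right) \left(-49320\right) = \frac{47785950720}{119}$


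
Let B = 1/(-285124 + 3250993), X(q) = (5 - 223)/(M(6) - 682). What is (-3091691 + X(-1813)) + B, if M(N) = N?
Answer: -3099307743853843/1002463722 ≈ -3.0917e+6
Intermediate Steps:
X(q) = 109/338 (X(q) = (5 - 223)/(6 - 682) = -218/(-676) = -218*(-1/676) = 109/338)
B = 1/2965869 ≈ 3.3717e-7
(-3091691 + X(-1813)) + B = (-3091691 + 109/338) + 1/2965869 = -1044991449/338 + 1/2965869 = -3099307743853843/1002463722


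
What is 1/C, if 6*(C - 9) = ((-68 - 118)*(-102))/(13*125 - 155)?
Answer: 245/2732 ≈ 0.089678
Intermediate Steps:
C = 2732/245 (C = 9 + (((-68 - 118)*(-102))/(13*125 - 155))/6 = 9 + ((-186*(-102))/(1625 - 155))/6 = 9 + (18972/1470)/6 = 9 + (18972*(1/1470))/6 = 9 + (⅙)*(3162/245) = 9 + 527/245 = 2732/245 ≈ 11.151)
1/C = 1/(2732/245) = 245/2732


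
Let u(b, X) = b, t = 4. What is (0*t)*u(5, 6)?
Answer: 0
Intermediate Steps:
(0*t)*u(5, 6) = (0*4)*5 = 0*5 = 0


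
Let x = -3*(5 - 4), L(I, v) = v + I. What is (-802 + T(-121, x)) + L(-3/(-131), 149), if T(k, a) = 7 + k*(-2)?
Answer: -52921/131 ≈ -403.98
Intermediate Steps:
L(I, v) = I + v
x = -3 (x = -3*1 = -3)
T(k, a) = 7 - 2*k
(-802 + T(-121, x)) + L(-3/(-131), 149) = (-802 + (7 - 2*(-121))) + (-3/(-131) + 149) = (-802 + (7 + 242)) + (-3*(-1/131) + 149) = (-802 + 249) + (3/131 + 149) = -553 + 19522/131 = -52921/131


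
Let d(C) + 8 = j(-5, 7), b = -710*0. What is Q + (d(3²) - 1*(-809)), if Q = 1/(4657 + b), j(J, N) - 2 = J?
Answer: 3716287/4657 ≈ 798.00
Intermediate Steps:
j(J, N) = 2 + J
b = 0
d(C) = -11 (d(C) = -8 + (2 - 5) = -8 - 3 = -11)
Q = 1/4657 (Q = 1/(4657 + 0) = 1/4657 ≈ 0.00021473)
Q + (d(3²) - 1*(-809)) = 1/4657 + (-11 - 1*(-809)) = 1/4657 + (-11 + 809) = 1/4657 + 798 = 3716287/4657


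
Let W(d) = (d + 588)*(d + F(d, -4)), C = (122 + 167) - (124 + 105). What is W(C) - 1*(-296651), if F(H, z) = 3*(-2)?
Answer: 331643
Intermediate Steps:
F(H, z) = -6
C = 60 (C = 289 - 1*229 = 289 - 229 = 60)
W(d) = (-6 + d)*(588 + d) (W(d) = (d + 588)*(d - 6) = (588 + d)*(-6 + d) = (-6 + d)*(588 + d))
W(C) - 1*(-296651) = (-3528 + 60² + 582*60) - 1*(-296651) = (-3528 + 3600 + 34920) + 296651 = 34992 + 296651 = 331643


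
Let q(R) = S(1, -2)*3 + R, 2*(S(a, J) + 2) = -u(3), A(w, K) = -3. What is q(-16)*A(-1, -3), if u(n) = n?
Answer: 159/2 ≈ 79.500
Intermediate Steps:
S(a, J) = -7/2 (S(a, J) = -2 + (-1*3)/2 = -2 + (½)*(-3) = -2 - 3/2 = -7/2)
q(R) = -21/2 + R (q(R) = -7/2*3 + R = -21/2 + R)
q(-16)*A(-1, -3) = (-21/2 - 16)*(-3) = -53/2*(-3) = 159/2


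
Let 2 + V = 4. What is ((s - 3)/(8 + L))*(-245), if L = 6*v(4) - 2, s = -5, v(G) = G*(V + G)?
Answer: 196/15 ≈ 13.067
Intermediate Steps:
V = 2 (V = -2 + 4 = 2)
v(G) = G*(2 + G)
L = 142 (L = 6*(4*(2 + 4)) - 2 = 6*(4*6) - 2 = 6*24 - 2 = 144 - 2 = 142)
((s - 3)/(8 + L))*(-245) = ((-5 - 3)/(8 + 142))*(-245) = -8/150*(-245) = -8*1/150*(-245) = -4/75*(-245) = 196/15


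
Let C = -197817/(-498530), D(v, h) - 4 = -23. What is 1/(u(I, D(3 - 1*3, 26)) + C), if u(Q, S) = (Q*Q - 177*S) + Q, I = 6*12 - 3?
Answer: 498530/4084654107 ≈ 0.00012205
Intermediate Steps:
D(v, h) = -19 (D(v, h) = 4 - 23 = -19)
I = 69 (I = 72 - 3 = 69)
u(Q, S) = Q + Q² - 177*S (u(Q, S) = (Q² - 177*S) + Q = Q + Q² - 177*S)
C = 197817/498530 (C = -197817*(-1/498530) = 197817/498530 ≈ 0.39680)
1/(u(I, D(3 - 1*3, 26)) + C) = 1/((69 + 69² - 177*(-19)) + 197817/498530) = 1/((69 + 4761 + 3363) + 197817/498530) = 1/(8193 + 197817/498530) = 1/(4084654107/498530) = 498530/4084654107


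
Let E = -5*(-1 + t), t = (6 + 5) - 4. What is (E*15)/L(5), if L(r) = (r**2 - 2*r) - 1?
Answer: -225/7 ≈ -32.143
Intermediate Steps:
t = 7 (t = 11 - 4 = 7)
L(r) = -1 + r**2 - 2*r
E = -30 (E = -5*(-1 + 7) = -5*6 = -30)
(E*15)/L(5) = (-30*15)/(-1 + 5**2 - 2*5) = -450/(-1 + 25 - 10) = -450/14 = -450*1/14 = -225/7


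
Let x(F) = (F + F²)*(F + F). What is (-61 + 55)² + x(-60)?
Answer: -424764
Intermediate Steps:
x(F) = 2*F*(F + F²) (x(F) = (F + F²)*(2*F) = 2*F*(F + F²))
(-61 + 55)² + x(-60) = (-61 + 55)² + 2*(-60)²*(1 - 60) = (-6)² + 2*3600*(-59) = 36 - 424800 = -424764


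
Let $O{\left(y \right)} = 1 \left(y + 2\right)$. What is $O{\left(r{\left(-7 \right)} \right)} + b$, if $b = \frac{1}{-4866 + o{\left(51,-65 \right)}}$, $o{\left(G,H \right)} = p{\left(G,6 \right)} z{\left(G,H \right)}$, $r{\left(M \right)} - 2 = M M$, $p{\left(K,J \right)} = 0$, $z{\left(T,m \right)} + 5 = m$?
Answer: $\frac{257897}{4866} \approx 53.0$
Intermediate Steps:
$z{\left(T,m \right)} = -5 + m$
$r{\left(M \right)} = 2 + M^{2}$ ($r{\left(M \right)} = 2 + M M = 2 + M^{2}$)
$O{\left(y \right)} = 2 + y$ ($O{\left(y \right)} = 1 \left(2 + y\right) = 2 + y$)
$o{\left(G,H \right)} = 0$ ($o{\left(G,H \right)} = 0 \left(-5 + H\right) = 0$)
$b = - \frac{1}{4866}$ ($b = \frac{1}{-4866 + 0} = \frac{1}{-4866} = - \frac{1}{4866} \approx -0.00020551$)
$O{\left(r{\left(-7 \right)} \right)} + b = \left(2 + \left(2 + \left(-7\right)^{2}\right)\right) - \frac{1}{4866} = \left(2 + \left(2 + 49\right)\right) - \frac{1}{4866} = \left(2 + 51\right) - \frac{1}{4866} = 53 - \frac{1}{4866} = \frac{257897}{4866}$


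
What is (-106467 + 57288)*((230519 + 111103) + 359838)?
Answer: -34497101340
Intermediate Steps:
(-106467 + 57288)*((230519 + 111103) + 359838) = -49179*(341622 + 359838) = -49179*701460 = -34497101340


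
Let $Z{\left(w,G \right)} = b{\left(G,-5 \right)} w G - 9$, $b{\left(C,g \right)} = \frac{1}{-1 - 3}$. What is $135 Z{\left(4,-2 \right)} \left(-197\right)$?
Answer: $186165$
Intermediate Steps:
$b{\left(C,g \right)} = - \frac{1}{4}$ ($b{\left(C,g \right)} = \frac{1}{-4} = - \frac{1}{4}$)
$Z{\left(w,G \right)} = -9 - \frac{G w}{4}$ ($Z{\left(w,G \right)} = - \frac{w}{4} G - 9 = - \frac{G w}{4} - 9 = -9 - \frac{G w}{4}$)
$135 Z{\left(4,-2 \right)} \left(-197\right) = 135 \left(-9 - \left(- \frac{1}{2}\right) 4\right) \left(-197\right) = 135 \left(-9 + 2\right) \left(-197\right) = 135 \left(-7\right) \left(-197\right) = \left(-945\right) \left(-197\right) = 186165$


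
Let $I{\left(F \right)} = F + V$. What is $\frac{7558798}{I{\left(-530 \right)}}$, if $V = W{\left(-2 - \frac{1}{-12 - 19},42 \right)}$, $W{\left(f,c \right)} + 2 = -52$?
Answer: $- \frac{3779399}{292} \approx -12943.0$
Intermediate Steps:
$W{\left(f,c \right)} = -54$ ($W{\left(f,c \right)} = -2 - 52 = -54$)
$V = -54$
$I{\left(F \right)} = -54 + F$ ($I{\left(F \right)} = F - 54 = -54 + F$)
$\frac{7558798}{I{\left(-530 \right)}} = \frac{7558798}{-54 - 530} = \frac{7558798}{-584} = 7558798 \left(- \frac{1}{584}\right) = - \frac{3779399}{292}$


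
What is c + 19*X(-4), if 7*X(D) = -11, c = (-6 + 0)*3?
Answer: -335/7 ≈ -47.857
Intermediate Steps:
c = -18 (c = -6*3 = -18)
X(D) = -11/7 (X(D) = (⅐)*(-11) = -11/7)
c + 19*X(-4) = -18 + 19*(-11/7) = -18 - 209/7 = -335/7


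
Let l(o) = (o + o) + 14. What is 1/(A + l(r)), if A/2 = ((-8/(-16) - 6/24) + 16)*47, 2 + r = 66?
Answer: 2/3339 ≈ 0.00059898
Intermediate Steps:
r = 64 (r = -2 + 66 = 64)
l(o) = 14 + 2*o (l(o) = 2*o + 14 = 14 + 2*o)
A = 3055/2 (A = 2*(((-8/(-16) - 6/24) + 16)*47) = 2*(((-8*(-1/16) - 6*1/24) + 16)*47) = 2*(((1/2 - 1/4) + 16)*47) = 2*((1/4 + 16)*47) = 2*((65/4)*47) = 2*(3055/4) = 3055/2 ≈ 1527.5)
1/(A + l(r)) = 1/(3055/2 + (14 + 2*64)) = 1/(3055/2 + (14 + 128)) = 1/(3055/2 + 142) = 1/(3339/2) = 2/3339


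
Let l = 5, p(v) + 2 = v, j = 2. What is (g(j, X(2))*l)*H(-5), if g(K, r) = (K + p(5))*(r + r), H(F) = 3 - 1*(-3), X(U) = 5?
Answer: 1500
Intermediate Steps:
p(v) = -2 + v
H(F) = 6 (H(F) = 3 + 3 = 6)
g(K, r) = 2*r*(3 + K) (g(K, r) = (K + (-2 + 5))*(r + r) = (K + 3)*(2*r) = (3 + K)*(2*r) = 2*r*(3 + K))
(g(j, X(2))*l)*H(-5) = ((2*5*(3 + 2))*5)*6 = ((2*5*5)*5)*6 = (50*5)*6 = 250*6 = 1500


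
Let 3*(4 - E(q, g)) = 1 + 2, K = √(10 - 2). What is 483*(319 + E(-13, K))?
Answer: 155526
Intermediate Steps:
K = 2*√2 (K = √8 = 2*√2 ≈ 2.8284)
E(q, g) = 3 (E(q, g) = 4 - (1 + 2)/3 = 4 - ⅓*3 = 4 - 1 = 3)
483*(319 + E(-13, K)) = 483*(319 + 3) = 483*322 = 155526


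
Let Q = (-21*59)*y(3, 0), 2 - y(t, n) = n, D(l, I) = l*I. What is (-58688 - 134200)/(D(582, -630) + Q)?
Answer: 684/1309 ≈ 0.52254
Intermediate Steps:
D(l, I) = I*l
y(t, n) = 2 - n
Q = -2478 (Q = (-21*59)*(2 - 1*0) = -1239*(2 + 0) = -1239*2 = -2478)
(-58688 - 134200)/(D(582, -630) + Q) = (-58688 - 134200)/(-630*582 - 2478) = -192888/(-366660 - 2478) = -192888/(-369138) = -192888*(-1/369138) = 684/1309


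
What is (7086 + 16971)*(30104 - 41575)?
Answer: -275957847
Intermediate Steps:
(7086 + 16971)*(30104 - 41575) = 24057*(-11471) = -275957847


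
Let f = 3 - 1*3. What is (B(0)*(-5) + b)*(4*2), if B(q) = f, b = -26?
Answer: -208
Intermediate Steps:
f = 0 (f = 3 - 3 = 0)
B(q) = 0
(B(0)*(-5) + b)*(4*2) = (0*(-5) - 26)*(4*2) = (0 - 26)*8 = -26*8 = -208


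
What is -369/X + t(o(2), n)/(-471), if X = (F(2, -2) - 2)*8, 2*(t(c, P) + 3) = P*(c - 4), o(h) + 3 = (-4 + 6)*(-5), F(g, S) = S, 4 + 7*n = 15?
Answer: 1220257/105504 ≈ 11.566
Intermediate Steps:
n = 11/7 (n = -4/7 + (1/7)*15 = -4/7 + 15/7 = 11/7 ≈ 1.5714)
o(h) = -13 (o(h) = -3 + (-4 + 6)*(-5) = -3 + 2*(-5) = -3 - 10 = -13)
t(c, P) = -3 + P*(-4 + c)/2 (t(c, P) = -3 + (P*(c - 4))/2 = -3 + (P*(-4 + c))/2 = -3 + P*(-4 + c)/2)
X = -32 (X = (-2 - 2)*8 = -4*8 = -32)
-369/X + t(o(2), n)/(-471) = -369/(-32) + (-3 - 2*11/7 + (1/2)*(11/7)*(-13))/(-471) = -369*(-1/32) + (-3 - 22/7 - 143/14)*(-1/471) = 369/32 - 229/14*(-1/471) = 369/32 + 229/6594 = 1220257/105504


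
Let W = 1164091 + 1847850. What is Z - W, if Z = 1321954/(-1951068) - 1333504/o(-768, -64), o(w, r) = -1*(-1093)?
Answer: -3212809781621939/1066258662 ≈ -3.0132e+6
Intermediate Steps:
o(w, r) = 1093
W = 3011941
Z = -1301600938997/1066258662 (Z = 1321954/(-1951068) - 1333504/1093 = 1321954*(-1/1951068) - 1333504*1/1093 = -660977/975534 - 1333504/1093 = -1301600938997/1066258662 ≈ -1220.7)
Z - W = -1301600938997/1066258662 - 1*3011941 = -1301600938997/1066258662 - 3011941 = -3212809781621939/1066258662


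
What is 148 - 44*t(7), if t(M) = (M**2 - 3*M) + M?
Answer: -1392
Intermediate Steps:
t(M) = M**2 - 2*M
148 - 44*t(7) = 148 - 308*(-2 + 7) = 148 - 308*5 = 148 - 44*35 = 148 - 1540 = -1392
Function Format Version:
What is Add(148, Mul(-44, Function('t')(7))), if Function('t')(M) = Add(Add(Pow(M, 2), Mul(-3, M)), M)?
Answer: -1392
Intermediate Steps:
Function('t')(M) = Add(Pow(M, 2), Mul(-2, M))
Add(148, Mul(-44, Function('t')(7))) = Add(148, Mul(-44, Mul(7, Add(-2, 7)))) = Add(148, Mul(-44, Mul(7, 5))) = Add(148, Mul(-44, 35)) = Add(148, -1540) = -1392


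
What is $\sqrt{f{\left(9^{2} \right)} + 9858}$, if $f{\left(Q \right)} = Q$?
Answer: $\sqrt{9939} \approx 99.695$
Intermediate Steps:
$\sqrt{f{\left(9^{2} \right)} + 9858} = \sqrt{9^{2} + 9858} = \sqrt{81 + 9858} = \sqrt{9939}$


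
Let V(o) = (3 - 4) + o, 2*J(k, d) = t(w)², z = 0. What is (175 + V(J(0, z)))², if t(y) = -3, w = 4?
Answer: 127449/4 ≈ 31862.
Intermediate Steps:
J(k, d) = 9/2 (J(k, d) = (½)*(-3)² = (½)*9 = 9/2)
V(o) = -1 + o
(175 + V(J(0, z)))² = (175 + (-1 + 9/2))² = (175 + 7/2)² = (357/2)² = 127449/4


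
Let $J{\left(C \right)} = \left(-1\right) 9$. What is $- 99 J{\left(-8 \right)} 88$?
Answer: $78408$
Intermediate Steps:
$J{\left(C \right)} = -9$
$- 99 J{\left(-8 \right)} 88 = \left(-99\right) \left(-9\right) 88 = 891 \cdot 88 = 78408$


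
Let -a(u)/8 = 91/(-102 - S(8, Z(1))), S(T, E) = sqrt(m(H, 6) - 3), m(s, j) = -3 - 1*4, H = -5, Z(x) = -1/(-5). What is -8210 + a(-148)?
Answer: 2*(-4105*sqrt(10) + 418346*I)/(sqrt(10) - 102*I) ≈ -8202.9 - 0.22106*I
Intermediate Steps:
Z(x) = 1/5 (Z(x) = -1*(-1/5) = 1/5)
m(s, j) = -7 (m(s, j) = -3 - 4 = -7)
S(T, E) = I*sqrt(10) (S(T, E) = sqrt(-7 - 3) = sqrt(-10) = I*sqrt(10))
a(u) = -728/(-102 - I*sqrt(10))
-8210 + a(-148) = -8210 + (37128/5207 - 364*I*sqrt(10)/5207) = -42712342/5207 - 364*I*sqrt(10)/5207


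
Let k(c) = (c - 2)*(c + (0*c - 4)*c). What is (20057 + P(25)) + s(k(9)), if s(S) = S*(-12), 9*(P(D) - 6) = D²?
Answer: 201604/9 ≈ 22400.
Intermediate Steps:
P(D) = 6 + D²/9
k(c) = -3*c*(-2 + c) (k(c) = (-2 + c)*(c + (0 - 4)*c) = (-2 + c)*(c - 4*c) = (-2 + c)*(-3*c) = -3*c*(-2 + c))
s(S) = -12*S
(20057 + P(25)) + s(k(9)) = (20057 + (6 + (⅑)*25²)) - 36*9*(2 - 1*9) = (20057 + (6 + (⅑)*625)) - 36*9*(2 - 9) = (20057 + (6 + 625/9)) - 36*9*(-7) = (20057 + 679/9) - 12*(-189) = 181192/9 + 2268 = 201604/9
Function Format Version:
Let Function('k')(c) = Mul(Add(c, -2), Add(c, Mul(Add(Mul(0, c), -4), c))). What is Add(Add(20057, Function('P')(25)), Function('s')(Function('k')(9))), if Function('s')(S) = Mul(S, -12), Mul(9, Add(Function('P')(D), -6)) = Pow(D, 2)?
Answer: Rational(201604, 9) ≈ 22400.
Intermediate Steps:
Function('P')(D) = Add(6, Mul(Rational(1, 9), Pow(D, 2)))
Function('k')(c) = Mul(-3, c, Add(-2, c)) (Function('k')(c) = Mul(Add(-2, c), Add(c, Mul(Add(0, -4), c))) = Mul(Add(-2, c), Add(c, Mul(-4, c))) = Mul(Add(-2, c), Mul(-3, c)) = Mul(-3, c, Add(-2, c)))
Function('s')(S) = Mul(-12, S)
Add(Add(20057, Function('P')(25)), Function('s')(Function('k')(9))) = Add(Add(20057, Add(6, Mul(Rational(1, 9), Pow(25, 2)))), Mul(-12, Mul(3, 9, Add(2, Mul(-1, 9))))) = Add(Add(20057, Add(6, Mul(Rational(1, 9), 625))), Mul(-12, Mul(3, 9, Add(2, -9)))) = Add(Add(20057, Add(6, Rational(625, 9))), Mul(-12, Mul(3, 9, -7))) = Add(Add(20057, Rational(679, 9)), Mul(-12, -189)) = Add(Rational(181192, 9), 2268) = Rational(201604, 9)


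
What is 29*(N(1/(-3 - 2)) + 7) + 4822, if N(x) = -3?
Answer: 4938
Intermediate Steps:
29*(N(1/(-3 - 2)) + 7) + 4822 = 29*(-3 + 7) + 4822 = 29*4 + 4822 = 116 + 4822 = 4938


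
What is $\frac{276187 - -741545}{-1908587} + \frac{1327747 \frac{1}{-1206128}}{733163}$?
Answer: $- \frac{899971159298887937}{1687741388128733168} \approx -0.53324$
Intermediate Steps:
$\frac{276187 - -741545}{-1908587} + \frac{1327747 \frac{1}{-1206128}}{733163} = \left(276187 + 741545\right) \left(- \frac{1}{1908587}\right) + 1327747 \left(- \frac{1}{1206128}\right) \frac{1}{733163} = 1017732 \left(- \frac{1}{1908587}\right) - \frac{1327747}{884288422864} = - \frac{1017732}{1908587} - \frac{1327747}{884288422864} = - \frac{899971159298887937}{1687741388128733168}$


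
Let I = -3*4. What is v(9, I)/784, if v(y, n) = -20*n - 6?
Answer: 117/392 ≈ 0.29847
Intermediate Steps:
I = -12
v(y, n) = -6 - 20*n
v(9, I)/784 = (-6 - 20*(-12))/784 = (-6 + 240)*(1/784) = 234*(1/784) = 117/392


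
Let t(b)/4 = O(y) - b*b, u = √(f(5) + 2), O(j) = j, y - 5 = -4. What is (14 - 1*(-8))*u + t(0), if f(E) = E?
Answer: 4 + 22*√7 ≈ 62.207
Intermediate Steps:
y = 1 (y = 5 - 4 = 1)
u = √7 (u = √(5 + 2) = √7 ≈ 2.6458)
t(b) = 4 - 4*b² (t(b) = 4*(1 - b*b) = 4*(1 - b²) = 4 - 4*b²)
(14 - 1*(-8))*u + t(0) = (14 - 1*(-8))*√7 + (4 - 4*0²) = (14 + 8)*√7 + (4 - 4*0) = 22*√7 + (4 + 0) = 22*√7 + 4 = 4 + 22*√7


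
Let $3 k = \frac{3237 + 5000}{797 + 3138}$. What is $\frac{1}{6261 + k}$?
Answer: $\frac{11805}{73919342} \approx 0.0001597$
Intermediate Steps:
$k = \frac{8237}{11805}$ ($k = \frac{\left(3237 + 5000\right) \frac{1}{797 + 3138}}{3} = \frac{8237 \cdot \frac{1}{3935}}{3} = \frac{1}{3} \cdot \frac{8237}{3935} = \frac{8237}{11805} \approx 0.69775$)
$\frac{1}{6261 + k} = \frac{1}{6261 + \frac{8237}{11805}} = \frac{1}{\frac{73919342}{11805}} = \frac{11805}{73919342}$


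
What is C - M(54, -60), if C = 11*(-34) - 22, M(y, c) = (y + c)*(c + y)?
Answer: -432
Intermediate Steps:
M(y, c) = (c + y)² (M(y, c) = (c + y)*(c + y) = (c + y)²)
C = -396 (C = -374 - 22 = -396)
C - M(54, -60) = -396 - (-60 + 54)² = -396 - 1*(-6)² = -396 - 1*36 = -396 - 36 = -432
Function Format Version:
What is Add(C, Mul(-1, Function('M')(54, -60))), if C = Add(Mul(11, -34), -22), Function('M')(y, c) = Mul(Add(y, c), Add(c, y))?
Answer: -432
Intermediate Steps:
Function('M')(y, c) = Pow(Add(c, y), 2) (Function('M')(y, c) = Mul(Add(c, y), Add(c, y)) = Pow(Add(c, y), 2))
C = -396 (C = Add(-374, -22) = -396)
Add(C, Mul(-1, Function('M')(54, -60))) = Add(-396, Mul(-1, Pow(Add(-60, 54), 2))) = Add(-396, Mul(-1, Pow(-6, 2))) = Add(-396, Mul(-1, 36)) = Add(-396, -36) = -432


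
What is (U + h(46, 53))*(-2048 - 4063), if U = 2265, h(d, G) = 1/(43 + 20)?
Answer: -13841512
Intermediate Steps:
h(d, G) = 1/63
(U + h(46, 53))*(-2048 - 4063) = (2265 + 1/63)*(-2048 - 4063) = (142696/63)*(-6111) = -13841512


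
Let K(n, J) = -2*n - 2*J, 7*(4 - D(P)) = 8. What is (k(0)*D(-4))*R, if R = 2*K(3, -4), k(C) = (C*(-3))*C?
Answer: 0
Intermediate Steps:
D(P) = 20/7 (D(P) = 4 - 1/7*8 = 4 - 8/7 = 20/7)
K(n, J) = -2*J - 2*n
k(C) = -3*C**2 (k(C) = (-3*C)*C = -3*C**2)
R = 4 (R = 2*(-2*(-4) - 2*3) = 2*(8 - 6) = 2*2 = 4)
(k(0)*D(-4))*R = (-3*0**2*(20/7))*4 = (-3*0*(20/7))*4 = (0*(20/7))*4 = 0*4 = 0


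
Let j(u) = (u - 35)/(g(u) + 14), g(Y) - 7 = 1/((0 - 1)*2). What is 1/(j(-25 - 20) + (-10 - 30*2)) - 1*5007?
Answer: -15171251/3030 ≈ -5007.0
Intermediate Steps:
g(Y) = 13/2 (g(Y) = 7 + 1/((0 - 1)*2) = 7 + (½)/(-1) = 7 - 1*½ = 7 - ½ = 13/2)
j(u) = -70/41 + 2*u/41 (j(u) = (u - 35)/(13/2 + 14) = (-35 + u)/(41/2) = (-35 + u)*(2/41) = -70/41 + 2*u/41)
1/(j(-25 - 20) + (-10 - 30*2)) - 1*5007 = 1/((-70/41 + 2*(-25 - 20)/41) + (-10 - 30*2)) - 1*5007 = 1/((-70/41 + (2/41)*(-45)) + (-10 - 60)) - 5007 = 1/((-70/41 - 90/41) - 70) - 5007 = 1/(-160/41 - 70) - 5007 = 1/(-3030/41) - 5007 = -41/3030 - 5007 = -15171251/3030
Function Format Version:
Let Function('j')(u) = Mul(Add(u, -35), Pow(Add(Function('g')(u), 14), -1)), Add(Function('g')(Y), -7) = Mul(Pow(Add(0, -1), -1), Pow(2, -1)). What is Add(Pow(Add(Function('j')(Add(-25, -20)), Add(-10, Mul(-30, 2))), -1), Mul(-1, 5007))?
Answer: Rational(-15171251, 3030) ≈ -5007.0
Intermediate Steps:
Function('g')(Y) = Rational(13, 2) (Function('g')(Y) = Add(7, Mul(Pow(Add(0, -1), -1), Pow(2, -1))) = Add(7, Mul(Pow(-1, -1), Rational(1, 2))) = Add(7, Mul(-1, Rational(1, 2))) = Add(7, Rational(-1, 2)) = Rational(13, 2))
Function('j')(u) = Add(Rational(-70, 41), Mul(Rational(2, 41), u)) (Function('j')(u) = Mul(Add(u, -35), Pow(Add(Rational(13, 2), 14), -1)) = Mul(Add(-35, u), Pow(Rational(41, 2), -1)) = Mul(Add(-35, u), Rational(2, 41)) = Add(Rational(-70, 41), Mul(Rational(2, 41), u)))
Add(Pow(Add(Function('j')(Add(-25, -20)), Add(-10, Mul(-30, 2))), -1), Mul(-1, 5007)) = Add(Pow(Add(Add(Rational(-70, 41), Mul(Rational(2, 41), Add(-25, -20))), Add(-10, Mul(-30, 2))), -1), Mul(-1, 5007)) = Add(Pow(Add(Add(Rational(-70, 41), Mul(Rational(2, 41), -45)), Add(-10, -60)), -1), -5007) = Add(Pow(Add(Add(Rational(-70, 41), Rational(-90, 41)), -70), -1), -5007) = Add(Pow(Add(Rational(-160, 41), -70), -1), -5007) = Add(Pow(Rational(-3030, 41), -1), -5007) = Add(Rational(-41, 3030), -5007) = Rational(-15171251, 3030)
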